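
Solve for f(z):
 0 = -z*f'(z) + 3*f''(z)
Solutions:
 f(z) = C1 + C2*erfi(sqrt(6)*z/6)


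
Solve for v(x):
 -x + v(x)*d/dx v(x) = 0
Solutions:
 v(x) = -sqrt(C1 + x^2)
 v(x) = sqrt(C1 + x^2)


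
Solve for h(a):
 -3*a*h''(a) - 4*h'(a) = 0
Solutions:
 h(a) = C1 + C2/a^(1/3)


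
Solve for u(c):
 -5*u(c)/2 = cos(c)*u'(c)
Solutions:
 u(c) = C1*(sin(c) - 1)^(5/4)/(sin(c) + 1)^(5/4)


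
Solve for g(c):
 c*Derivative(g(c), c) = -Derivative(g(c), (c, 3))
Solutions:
 g(c) = C1 + Integral(C2*airyai(-c) + C3*airybi(-c), c)


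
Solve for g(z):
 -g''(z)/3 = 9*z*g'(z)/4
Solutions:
 g(z) = C1 + C2*erf(3*sqrt(6)*z/4)


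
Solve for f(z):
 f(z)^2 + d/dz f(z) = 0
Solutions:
 f(z) = 1/(C1 + z)


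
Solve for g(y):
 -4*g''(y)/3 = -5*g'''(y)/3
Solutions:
 g(y) = C1 + C2*y + C3*exp(4*y/5)


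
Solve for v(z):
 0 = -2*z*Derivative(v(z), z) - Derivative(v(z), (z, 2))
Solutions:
 v(z) = C1 + C2*erf(z)


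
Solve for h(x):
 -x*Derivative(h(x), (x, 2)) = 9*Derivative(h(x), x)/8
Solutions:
 h(x) = C1 + C2/x^(1/8)


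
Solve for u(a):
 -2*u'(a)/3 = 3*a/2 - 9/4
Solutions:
 u(a) = C1 - 9*a^2/8 + 27*a/8


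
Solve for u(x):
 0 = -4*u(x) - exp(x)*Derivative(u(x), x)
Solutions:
 u(x) = C1*exp(4*exp(-x))


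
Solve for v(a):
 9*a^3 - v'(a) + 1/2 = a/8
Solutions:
 v(a) = C1 + 9*a^4/4 - a^2/16 + a/2


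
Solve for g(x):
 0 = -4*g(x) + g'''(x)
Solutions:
 g(x) = C3*exp(2^(2/3)*x) + (C1*sin(2^(2/3)*sqrt(3)*x/2) + C2*cos(2^(2/3)*sqrt(3)*x/2))*exp(-2^(2/3)*x/2)


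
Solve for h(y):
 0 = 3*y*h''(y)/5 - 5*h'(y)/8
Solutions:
 h(y) = C1 + C2*y^(49/24)


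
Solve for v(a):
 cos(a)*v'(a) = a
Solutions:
 v(a) = C1 + Integral(a/cos(a), a)


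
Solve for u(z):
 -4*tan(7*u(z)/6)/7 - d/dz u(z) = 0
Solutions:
 u(z) = -6*asin(C1*exp(-2*z/3))/7 + 6*pi/7
 u(z) = 6*asin(C1*exp(-2*z/3))/7


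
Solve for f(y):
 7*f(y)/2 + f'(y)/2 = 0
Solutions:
 f(y) = C1*exp(-7*y)


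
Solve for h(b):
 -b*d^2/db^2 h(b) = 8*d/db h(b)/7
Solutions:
 h(b) = C1 + C2/b^(1/7)


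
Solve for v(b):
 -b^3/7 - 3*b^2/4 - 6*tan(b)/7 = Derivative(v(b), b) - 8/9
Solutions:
 v(b) = C1 - b^4/28 - b^3/4 + 8*b/9 + 6*log(cos(b))/7


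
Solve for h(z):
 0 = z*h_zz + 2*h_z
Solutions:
 h(z) = C1 + C2/z


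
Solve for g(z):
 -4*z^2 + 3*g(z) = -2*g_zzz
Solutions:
 g(z) = C3*exp(-2^(2/3)*3^(1/3)*z/2) + 4*z^2/3 + (C1*sin(2^(2/3)*3^(5/6)*z/4) + C2*cos(2^(2/3)*3^(5/6)*z/4))*exp(2^(2/3)*3^(1/3)*z/4)


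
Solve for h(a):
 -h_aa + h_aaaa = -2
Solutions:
 h(a) = C1 + C2*a + C3*exp(-a) + C4*exp(a) + a^2


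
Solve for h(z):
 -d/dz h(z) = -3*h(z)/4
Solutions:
 h(z) = C1*exp(3*z/4)


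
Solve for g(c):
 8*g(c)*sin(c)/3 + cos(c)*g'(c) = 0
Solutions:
 g(c) = C1*cos(c)^(8/3)


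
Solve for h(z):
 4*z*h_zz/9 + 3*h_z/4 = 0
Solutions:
 h(z) = C1 + C2/z^(11/16)


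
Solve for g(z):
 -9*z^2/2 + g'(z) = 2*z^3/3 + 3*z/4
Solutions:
 g(z) = C1 + z^4/6 + 3*z^3/2 + 3*z^2/8


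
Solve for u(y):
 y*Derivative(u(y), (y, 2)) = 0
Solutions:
 u(y) = C1 + C2*y


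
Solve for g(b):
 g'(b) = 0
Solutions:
 g(b) = C1


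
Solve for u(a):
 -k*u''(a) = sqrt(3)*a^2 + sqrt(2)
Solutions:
 u(a) = C1 + C2*a - sqrt(3)*a^4/(12*k) - sqrt(2)*a^2/(2*k)


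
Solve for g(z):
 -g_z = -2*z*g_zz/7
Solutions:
 g(z) = C1 + C2*z^(9/2)


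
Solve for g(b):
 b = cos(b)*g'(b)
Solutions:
 g(b) = C1 + Integral(b/cos(b), b)


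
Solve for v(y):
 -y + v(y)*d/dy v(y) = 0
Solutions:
 v(y) = -sqrt(C1 + y^2)
 v(y) = sqrt(C1 + y^2)


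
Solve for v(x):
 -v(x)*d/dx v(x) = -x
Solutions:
 v(x) = -sqrt(C1 + x^2)
 v(x) = sqrt(C1 + x^2)


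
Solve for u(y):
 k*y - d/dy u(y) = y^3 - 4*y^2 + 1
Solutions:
 u(y) = C1 + k*y^2/2 - y^4/4 + 4*y^3/3 - y


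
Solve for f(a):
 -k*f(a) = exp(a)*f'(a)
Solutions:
 f(a) = C1*exp(k*exp(-a))


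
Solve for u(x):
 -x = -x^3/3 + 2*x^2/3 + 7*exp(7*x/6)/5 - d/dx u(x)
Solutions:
 u(x) = C1 - x^4/12 + 2*x^3/9 + x^2/2 + 6*exp(7*x/6)/5


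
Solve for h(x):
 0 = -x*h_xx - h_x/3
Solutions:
 h(x) = C1 + C2*x^(2/3)


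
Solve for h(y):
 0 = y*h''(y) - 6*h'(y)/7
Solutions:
 h(y) = C1 + C2*y^(13/7)


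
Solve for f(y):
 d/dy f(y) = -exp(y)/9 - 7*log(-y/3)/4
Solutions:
 f(y) = C1 - 7*y*log(-y)/4 + 7*y*(1 + log(3))/4 - exp(y)/9


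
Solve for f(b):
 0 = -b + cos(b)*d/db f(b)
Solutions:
 f(b) = C1 + Integral(b/cos(b), b)


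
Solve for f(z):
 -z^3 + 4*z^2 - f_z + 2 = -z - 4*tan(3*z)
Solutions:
 f(z) = C1 - z^4/4 + 4*z^3/3 + z^2/2 + 2*z - 4*log(cos(3*z))/3


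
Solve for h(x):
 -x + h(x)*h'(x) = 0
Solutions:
 h(x) = -sqrt(C1 + x^2)
 h(x) = sqrt(C1 + x^2)


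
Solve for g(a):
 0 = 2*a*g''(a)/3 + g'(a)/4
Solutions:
 g(a) = C1 + C2*a^(5/8)


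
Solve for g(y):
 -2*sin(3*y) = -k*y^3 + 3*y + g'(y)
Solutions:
 g(y) = C1 + k*y^4/4 - 3*y^2/2 + 2*cos(3*y)/3


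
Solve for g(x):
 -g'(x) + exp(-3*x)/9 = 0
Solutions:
 g(x) = C1 - exp(-3*x)/27


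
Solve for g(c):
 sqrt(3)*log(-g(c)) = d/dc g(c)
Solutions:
 -li(-g(c)) = C1 + sqrt(3)*c


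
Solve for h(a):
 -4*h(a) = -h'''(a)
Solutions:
 h(a) = C3*exp(2^(2/3)*a) + (C1*sin(2^(2/3)*sqrt(3)*a/2) + C2*cos(2^(2/3)*sqrt(3)*a/2))*exp(-2^(2/3)*a/2)


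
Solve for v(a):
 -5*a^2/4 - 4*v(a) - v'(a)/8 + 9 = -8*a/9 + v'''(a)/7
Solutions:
 v(a) = C1*exp(-21^(1/3)*a*(-8*(18 + sqrt(331818)/32)^(1/3) + 21^(1/3)/(18 + sqrt(331818)/32)^(1/3))/48)*sin(sqrt(3)*a*(21/(378 + 21*sqrt(331818)/32)^(1/3) + 8*(378 + 21*sqrt(331818)/32)^(1/3))/48) + C2*exp(-21^(1/3)*a*(-8*(18 + sqrt(331818)/32)^(1/3) + 21^(1/3)/(18 + sqrt(331818)/32)^(1/3))/48)*cos(sqrt(3)*a*(21/(378 + 21*sqrt(331818)/32)^(1/3) + 8*(378 + 21*sqrt(331818)/32)^(1/3))/48) + C3*exp(21^(1/3)*a*(-8*(18 + sqrt(331818)/32)^(1/3) + 21^(1/3)/(18 + sqrt(331818)/32)^(1/3))/24) - 5*a^2/16 + 557*a/2304 + 165331/73728


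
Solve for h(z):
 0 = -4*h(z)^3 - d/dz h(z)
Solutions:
 h(z) = -sqrt(2)*sqrt(-1/(C1 - 4*z))/2
 h(z) = sqrt(2)*sqrt(-1/(C1 - 4*z))/2


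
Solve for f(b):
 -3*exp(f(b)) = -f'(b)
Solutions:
 f(b) = log(-1/(C1 + 3*b))


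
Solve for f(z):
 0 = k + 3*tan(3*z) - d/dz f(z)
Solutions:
 f(z) = C1 + k*z - log(cos(3*z))


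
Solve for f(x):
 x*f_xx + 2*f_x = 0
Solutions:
 f(x) = C1 + C2/x


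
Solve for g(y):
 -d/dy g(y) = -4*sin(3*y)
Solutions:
 g(y) = C1 - 4*cos(3*y)/3


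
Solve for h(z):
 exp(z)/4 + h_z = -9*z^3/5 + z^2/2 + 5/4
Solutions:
 h(z) = C1 - 9*z^4/20 + z^3/6 + 5*z/4 - exp(z)/4


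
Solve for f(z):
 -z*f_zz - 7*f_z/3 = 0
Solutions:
 f(z) = C1 + C2/z^(4/3)


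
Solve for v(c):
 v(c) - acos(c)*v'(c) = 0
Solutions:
 v(c) = C1*exp(Integral(1/acos(c), c))


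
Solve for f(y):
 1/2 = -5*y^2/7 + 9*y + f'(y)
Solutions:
 f(y) = C1 + 5*y^3/21 - 9*y^2/2 + y/2


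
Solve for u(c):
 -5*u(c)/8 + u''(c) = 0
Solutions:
 u(c) = C1*exp(-sqrt(10)*c/4) + C2*exp(sqrt(10)*c/4)


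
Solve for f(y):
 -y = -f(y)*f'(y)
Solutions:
 f(y) = -sqrt(C1 + y^2)
 f(y) = sqrt(C1 + y^2)


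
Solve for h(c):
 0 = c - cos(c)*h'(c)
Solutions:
 h(c) = C1 + Integral(c/cos(c), c)


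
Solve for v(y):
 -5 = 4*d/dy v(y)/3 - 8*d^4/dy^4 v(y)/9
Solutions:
 v(y) = C1 + C4*exp(2^(2/3)*3^(1/3)*y/2) - 15*y/4 + (C2*sin(2^(2/3)*3^(5/6)*y/4) + C3*cos(2^(2/3)*3^(5/6)*y/4))*exp(-2^(2/3)*3^(1/3)*y/4)


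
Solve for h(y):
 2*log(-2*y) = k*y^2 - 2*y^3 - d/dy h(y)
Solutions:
 h(y) = C1 + k*y^3/3 - y^4/2 - 2*y*log(-y) + 2*y*(1 - log(2))


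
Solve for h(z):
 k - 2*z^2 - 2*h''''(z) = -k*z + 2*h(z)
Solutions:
 h(z) = k*z/2 + k/2 - z^2 + (C1*sin(sqrt(2)*z/2) + C2*cos(sqrt(2)*z/2))*exp(-sqrt(2)*z/2) + (C3*sin(sqrt(2)*z/2) + C4*cos(sqrt(2)*z/2))*exp(sqrt(2)*z/2)


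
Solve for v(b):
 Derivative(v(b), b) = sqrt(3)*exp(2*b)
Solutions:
 v(b) = C1 + sqrt(3)*exp(2*b)/2


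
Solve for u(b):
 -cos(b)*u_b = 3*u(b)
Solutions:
 u(b) = C1*(sin(b) - 1)^(3/2)/(sin(b) + 1)^(3/2)


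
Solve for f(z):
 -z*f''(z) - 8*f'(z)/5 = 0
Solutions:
 f(z) = C1 + C2/z^(3/5)


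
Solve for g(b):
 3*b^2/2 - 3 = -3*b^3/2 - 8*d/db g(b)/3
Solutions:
 g(b) = C1 - 9*b^4/64 - 3*b^3/16 + 9*b/8


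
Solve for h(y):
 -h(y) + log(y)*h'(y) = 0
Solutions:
 h(y) = C1*exp(li(y))


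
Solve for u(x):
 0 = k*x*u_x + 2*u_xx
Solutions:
 u(x) = Piecewise((-sqrt(pi)*C1*erf(sqrt(k)*x/2)/sqrt(k) - C2, (k > 0) | (k < 0)), (-C1*x - C2, True))


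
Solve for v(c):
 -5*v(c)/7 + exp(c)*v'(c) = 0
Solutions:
 v(c) = C1*exp(-5*exp(-c)/7)


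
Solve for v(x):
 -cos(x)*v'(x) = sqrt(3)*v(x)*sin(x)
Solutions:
 v(x) = C1*cos(x)^(sqrt(3))


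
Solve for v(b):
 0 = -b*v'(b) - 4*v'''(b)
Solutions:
 v(b) = C1 + Integral(C2*airyai(-2^(1/3)*b/2) + C3*airybi(-2^(1/3)*b/2), b)


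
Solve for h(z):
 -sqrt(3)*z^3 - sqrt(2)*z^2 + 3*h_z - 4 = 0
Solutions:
 h(z) = C1 + sqrt(3)*z^4/12 + sqrt(2)*z^3/9 + 4*z/3


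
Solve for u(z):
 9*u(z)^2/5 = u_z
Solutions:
 u(z) = -5/(C1 + 9*z)


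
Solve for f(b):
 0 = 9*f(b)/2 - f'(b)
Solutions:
 f(b) = C1*exp(9*b/2)


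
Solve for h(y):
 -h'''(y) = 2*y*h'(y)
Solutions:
 h(y) = C1 + Integral(C2*airyai(-2^(1/3)*y) + C3*airybi(-2^(1/3)*y), y)


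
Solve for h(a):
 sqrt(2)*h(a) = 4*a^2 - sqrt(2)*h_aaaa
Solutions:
 h(a) = 2*sqrt(2)*a^2 + (C1*sin(sqrt(2)*a/2) + C2*cos(sqrt(2)*a/2))*exp(-sqrt(2)*a/2) + (C3*sin(sqrt(2)*a/2) + C4*cos(sqrt(2)*a/2))*exp(sqrt(2)*a/2)


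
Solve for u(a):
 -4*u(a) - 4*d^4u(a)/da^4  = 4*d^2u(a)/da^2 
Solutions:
 u(a) = (C1*sin(sqrt(3)*a/2) + C2*cos(sqrt(3)*a/2))*exp(-a/2) + (C3*sin(sqrt(3)*a/2) + C4*cos(sqrt(3)*a/2))*exp(a/2)


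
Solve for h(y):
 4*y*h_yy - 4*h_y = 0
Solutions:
 h(y) = C1 + C2*y^2


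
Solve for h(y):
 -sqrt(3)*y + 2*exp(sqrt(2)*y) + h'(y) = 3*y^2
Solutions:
 h(y) = C1 + y^3 + sqrt(3)*y^2/2 - sqrt(2)*exp(sqrt(2)*y)


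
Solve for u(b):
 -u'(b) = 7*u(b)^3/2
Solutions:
 u(b) = -sqrt(-1/(C1 - 7*b))
 u(b) = sqrt(-1/(C1 - 7*b))


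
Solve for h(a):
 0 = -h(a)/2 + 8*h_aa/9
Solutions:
 h(a) = C1*exp(-3*a/4) + C2*exp(3*a/4)


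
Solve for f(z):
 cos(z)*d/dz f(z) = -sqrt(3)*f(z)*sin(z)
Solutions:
 f(z) = C1*cos(z)^(sqrt(3))


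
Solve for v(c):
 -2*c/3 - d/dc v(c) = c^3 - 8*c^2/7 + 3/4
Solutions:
 v(c) = C1 - c^4/4 + 8*c^3/21 - c^2/3 - 3*c/4


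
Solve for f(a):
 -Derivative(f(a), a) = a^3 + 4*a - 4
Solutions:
 f(a) = C1 - a^4/4 - 2*a^2 + 4*a


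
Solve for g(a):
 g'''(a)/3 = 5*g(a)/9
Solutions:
 g(a) = C3*exp(3^(2/3)*5^(1/3)*a/3) + (C1*sin(3^(1/6)*5^(1/3)*a/2) + C2*cos(3^(1/6)*5^(1/3)*a/2))*exp(-3^(2/3)*5^(1/3)*a/6)


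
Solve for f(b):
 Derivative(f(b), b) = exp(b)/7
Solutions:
 f(b) = C1 + exp(b)/7


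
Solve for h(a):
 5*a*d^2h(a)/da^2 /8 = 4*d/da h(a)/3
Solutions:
 h(a) = C1 + C2*a^(47/15)


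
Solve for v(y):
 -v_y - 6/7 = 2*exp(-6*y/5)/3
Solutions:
 v(y) = C1 - 6*y/7 + 5*exp(-6*y/5)/9


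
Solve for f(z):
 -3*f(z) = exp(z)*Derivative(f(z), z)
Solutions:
 f(z) = C1*exp(3*exp(-z))


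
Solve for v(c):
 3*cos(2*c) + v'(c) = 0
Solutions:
 v(c) = C1 - 3*sin(2*c)/2


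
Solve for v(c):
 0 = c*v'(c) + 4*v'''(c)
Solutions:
 v(c) = C1 + Integral(C2*airyai(-2^(1/3)*c/2) + C3*airybi(-2^(1/3)*c/2), c)


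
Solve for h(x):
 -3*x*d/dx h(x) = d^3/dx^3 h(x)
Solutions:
 h(x) = C1 + Integral(C2*airyai(-3^(1/3)*x) + C3*airybi(-3^(1/3)*x), x)


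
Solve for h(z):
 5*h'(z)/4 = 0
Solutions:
 h(z) = C1


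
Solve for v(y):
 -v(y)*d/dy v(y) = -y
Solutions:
 v(y) = -sqrt(C1 + y^2)
 v(y) = sqrt(C1 + y^2)


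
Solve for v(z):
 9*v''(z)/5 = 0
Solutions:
 v(z) = C1 + C2*z


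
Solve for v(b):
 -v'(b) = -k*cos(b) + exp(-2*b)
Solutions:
 v(b) = C1 + k*sin(b) + exp(-2*b)/2


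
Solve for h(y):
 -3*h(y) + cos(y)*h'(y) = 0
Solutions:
 h(y) = C1*(sin(y) + 1)^(3/2)/(sin(y) - 1)^(3/2)


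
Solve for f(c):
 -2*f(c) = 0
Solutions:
 f(c) = 0


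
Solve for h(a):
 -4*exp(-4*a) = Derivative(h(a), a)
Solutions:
 h(a) = C1 + exp(-4*a)


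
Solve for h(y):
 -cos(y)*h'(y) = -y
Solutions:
 h(y) = C1 + Integral(y/cos(y), y)


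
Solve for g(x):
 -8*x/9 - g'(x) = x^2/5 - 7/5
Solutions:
 g(x) = C1 - x^3/15 - 4*x^2/9 + 7*x/5


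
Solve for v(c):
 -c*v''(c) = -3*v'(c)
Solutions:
 v(c) = C1 + C2*c^4


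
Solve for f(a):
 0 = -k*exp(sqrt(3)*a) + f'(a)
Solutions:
 f(a) = C1 + sqrt(3)*k*exp(sqrt(3)*a)/3


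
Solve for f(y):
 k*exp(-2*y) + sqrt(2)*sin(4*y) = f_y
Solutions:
 f(y) = C1 - k*exp(-2*y)/2 - sqrt(2)*cos(4*y)/4


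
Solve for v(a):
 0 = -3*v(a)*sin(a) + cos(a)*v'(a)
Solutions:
 v(a) = C1/cos(a)^3


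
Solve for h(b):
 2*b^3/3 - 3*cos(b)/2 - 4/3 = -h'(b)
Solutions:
 h(b) = C1 - b^4/6 + 4*b/3 + 3*sin(b)/2


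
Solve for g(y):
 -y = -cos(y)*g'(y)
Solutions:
 g(y) = C1 + Integral(y/cos(y), y)


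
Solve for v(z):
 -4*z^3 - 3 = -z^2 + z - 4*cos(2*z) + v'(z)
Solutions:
 v(z) = C1 - z^4 + z^3/3 - z^2/2 - 3*z + 2*sin(2*z)


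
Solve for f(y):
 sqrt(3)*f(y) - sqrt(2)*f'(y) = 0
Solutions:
 f(y) = C1*exp(sqrt(6)*y/2)


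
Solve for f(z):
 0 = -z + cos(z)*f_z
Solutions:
 f(z) = C1 + Integral(z/cos(z), z)


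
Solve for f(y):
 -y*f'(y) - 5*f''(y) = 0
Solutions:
 f(y) = C1 + C2*erf(sqrt(10)*y/10)


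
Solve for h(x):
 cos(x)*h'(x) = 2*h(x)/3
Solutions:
 h(x) = C1*(sin(x) + 1)^(1/3)/(sin(x) - 1)^(1/3)


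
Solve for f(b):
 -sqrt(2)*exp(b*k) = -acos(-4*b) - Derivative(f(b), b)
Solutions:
 f(b) = C1 - b*acos(-4*b) - sqrt(1 - 16*b^2)/4 + sqrt(2)*Piecewise((exp(b*k)/k, Ne(k, 0)), (b, True))


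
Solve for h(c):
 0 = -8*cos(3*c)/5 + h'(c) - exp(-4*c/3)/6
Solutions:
 h(c) = C1 + 8*sin(3*c)/15 - exp(-4*c/3)/8


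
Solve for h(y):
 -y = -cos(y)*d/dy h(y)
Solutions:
 h(y) = C1 + Integral(y/cos(y), y)


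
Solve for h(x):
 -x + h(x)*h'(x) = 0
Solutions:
 h(x) = -sqrt(C1 + x^2)
 h(x) = sqrt(C1 + x^2)


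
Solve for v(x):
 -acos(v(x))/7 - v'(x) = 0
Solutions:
 Integral(1/acos(_y), (_y, v(x))) = C1 - x/7


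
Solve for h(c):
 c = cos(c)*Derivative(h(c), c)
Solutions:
 h(c) = C1 + Integral(c/cos(c), c)


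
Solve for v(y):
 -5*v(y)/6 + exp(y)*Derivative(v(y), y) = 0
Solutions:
 v(y) = C1*exp(-5*exp(-y)/6)


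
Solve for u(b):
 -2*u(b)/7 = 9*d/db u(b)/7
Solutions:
 u(b) = C1*exp(-2*b/9)


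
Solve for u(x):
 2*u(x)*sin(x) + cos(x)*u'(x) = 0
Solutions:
 u(x) = C1*cos(x)^2


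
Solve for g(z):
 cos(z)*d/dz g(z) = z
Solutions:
 g(z) = C1 + Integral(z/cos(z), z)


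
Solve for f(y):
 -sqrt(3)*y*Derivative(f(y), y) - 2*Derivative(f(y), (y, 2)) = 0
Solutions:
 f(y) = C1 + C2*erf(3^(1/4)*y/2)


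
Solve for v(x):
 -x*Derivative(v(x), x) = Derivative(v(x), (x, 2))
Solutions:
 v(x) = C1 + C2*erf(sqrt(2)*x/2)


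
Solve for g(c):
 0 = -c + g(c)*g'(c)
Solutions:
 g(c) = -sqrt(C1 + c^2)
 g(c) = sqrt(C1 + c^2)


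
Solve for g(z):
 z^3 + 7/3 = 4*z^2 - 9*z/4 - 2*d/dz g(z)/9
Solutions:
 g(z) = C1 - 9*z^4/8 + 6*z^3 - 81*z^2/16 - 21*z/2


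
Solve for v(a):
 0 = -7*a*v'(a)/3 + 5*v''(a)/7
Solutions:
 v(a) = C1 + C2*erfi(7*sqrt(30)*a/30)


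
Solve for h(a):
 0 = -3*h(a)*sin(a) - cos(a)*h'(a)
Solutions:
 h(a) = C1*cos(a)^3


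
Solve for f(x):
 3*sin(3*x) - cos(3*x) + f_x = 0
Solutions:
 f(x) = C1 + sin(3*x)/3 + cos(3*x)


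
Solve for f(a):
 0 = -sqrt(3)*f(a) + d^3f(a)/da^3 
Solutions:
 f(a) = C3*exp(3^(1/6)*a) + (C1*sin(3^(2/3)*a/2) + C2*cos(3^(2/3)*a/2))*exp(-3^(1/6)*a/2)


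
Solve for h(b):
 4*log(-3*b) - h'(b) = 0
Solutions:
 h(b) = C1 + 4*b*log(-b) + 4*b*(-1 + log(3))


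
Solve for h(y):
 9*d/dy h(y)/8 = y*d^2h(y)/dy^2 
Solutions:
 h(y) = C1 + C2*y^(17/8)


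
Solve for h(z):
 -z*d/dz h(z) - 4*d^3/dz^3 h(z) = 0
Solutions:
 h(z) = C1 + Integral(C2*airyai(-2^(1/3)*z/2) + C3*airybi(-2^(1/3)*z/2), z)


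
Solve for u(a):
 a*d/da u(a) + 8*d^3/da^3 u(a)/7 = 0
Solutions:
 u(a) = C1 + Integral(C2*airyai(-7^(1/3)*a/2) + C3*airybi(-7^(1/3)*a/2), a)


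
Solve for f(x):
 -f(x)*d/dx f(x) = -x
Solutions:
 f(x) = -sqrt(C1 + x^2)
 f(x) = sqrt(C1 + x^2)


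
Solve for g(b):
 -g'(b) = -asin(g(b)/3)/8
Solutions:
 Integral(1/asin(_y/3), (_y, g(b))) = C1 + b/8


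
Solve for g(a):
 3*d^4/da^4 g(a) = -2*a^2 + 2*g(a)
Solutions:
 g(a) = C1*exp(-2^(1/4)*3^(3/4)*a/3) + C2*exp(2^(1/4)*3^(3/4)*a/3) + C3*sin(2^(1/4)*3^(3/4)*a/3) + C4*cos(2^(1/4)*3^(3/4)*a/3) + a^2


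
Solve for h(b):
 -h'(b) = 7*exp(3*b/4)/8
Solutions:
 h(b) = C1 - 7*exp(3*b/4)/6


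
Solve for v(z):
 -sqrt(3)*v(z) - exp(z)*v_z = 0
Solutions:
 v(z) = C1*exp(sqrt(3)*exp(-z))


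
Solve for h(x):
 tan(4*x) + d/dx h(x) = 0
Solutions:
 h(x) = C1 + log(cos(4*x))/4


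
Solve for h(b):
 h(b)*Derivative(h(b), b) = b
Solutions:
 h(b) = -sqrt(C1 + b^2)
 h(b) = sqrt(C1 + b^2)


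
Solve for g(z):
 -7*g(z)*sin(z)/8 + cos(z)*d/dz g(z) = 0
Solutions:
 g(z) = C1/cos(z)^(7/8)


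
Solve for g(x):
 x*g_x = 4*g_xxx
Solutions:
 g(x) = C1 + Integral(C2*airyai(2^(1/3)*x/2) + C3*airybi(2^(1/3)*x/2), x)


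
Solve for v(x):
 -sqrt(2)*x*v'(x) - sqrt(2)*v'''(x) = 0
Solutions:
 v(x) = C1 + Integral(C2*airyai(-x) + C3*airybi(-x), x)


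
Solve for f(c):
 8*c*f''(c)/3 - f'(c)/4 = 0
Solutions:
 f(c) = C1 + C2*c^(35/32)


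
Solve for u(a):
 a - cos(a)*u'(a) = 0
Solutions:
 u(a) = C1 + Integral(a/cos(a), a)


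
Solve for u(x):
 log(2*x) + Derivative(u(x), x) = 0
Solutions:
 u(x) = C1 - x*log(x) - x*log(2) + x


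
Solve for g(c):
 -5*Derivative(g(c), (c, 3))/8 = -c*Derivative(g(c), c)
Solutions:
 g(c) = C1 + Integral(C2*airyai(2*5^(2/3)*c/5) + C3*airybi(2*5^(2/3)*c/5), c)


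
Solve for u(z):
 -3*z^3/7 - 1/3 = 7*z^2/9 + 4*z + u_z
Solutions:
 u(z) = C1 - 3*z^4/28 - 7*z^3/27 - 2*z^2 - z/3


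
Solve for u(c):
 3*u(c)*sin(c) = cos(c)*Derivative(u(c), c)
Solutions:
 u(c) = C1/cos(c)^3


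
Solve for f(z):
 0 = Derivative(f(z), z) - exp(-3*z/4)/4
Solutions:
 f(z) = C1 - exp(-3*z/4)/3


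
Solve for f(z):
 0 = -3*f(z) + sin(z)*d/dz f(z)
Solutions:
 f(z) = C1*(cos(z) - 1)^(3/2)/(cos(z) + 1)^(3/2)


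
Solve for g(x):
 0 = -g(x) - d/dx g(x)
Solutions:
 g(x) = C1*exp(-x)


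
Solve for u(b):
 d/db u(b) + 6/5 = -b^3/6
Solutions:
 u(b) = C1 - b^4/24 - 6*b/5


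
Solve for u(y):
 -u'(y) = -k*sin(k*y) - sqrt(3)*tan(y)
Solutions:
 u(y) = C1 + k*Piecewise((-cos(k*y)/k, Ne(k, 0)), (0, True)) - sqrt(3)*log(cos(y))


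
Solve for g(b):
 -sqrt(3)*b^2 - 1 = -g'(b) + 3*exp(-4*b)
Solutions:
 g(b) = C1 + sqrt(3)*b^3/3 + b - 3*exp(-4*b)/4


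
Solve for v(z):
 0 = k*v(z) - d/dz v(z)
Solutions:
 v(z) = C1*exp(k*z)


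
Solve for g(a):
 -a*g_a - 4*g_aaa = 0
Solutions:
 g(a) = C1 + Integral(C2*airyai(-2^(1/3)*a/2) + C3*airybi(-2^(1/3)*a/2), a)


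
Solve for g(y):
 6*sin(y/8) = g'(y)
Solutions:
 g(y) = C1 - 48*cos(y/8)


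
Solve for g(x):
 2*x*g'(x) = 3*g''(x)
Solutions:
 g(x) = C1 + C2*erfi(sqrt(3)*x/3)


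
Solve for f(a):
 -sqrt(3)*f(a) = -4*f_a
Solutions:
 f(a) = C1*exp(sqrt(3)*a/4)


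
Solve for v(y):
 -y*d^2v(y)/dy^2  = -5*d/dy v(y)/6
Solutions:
 v(y) = C1 + C2*y^(11/6)


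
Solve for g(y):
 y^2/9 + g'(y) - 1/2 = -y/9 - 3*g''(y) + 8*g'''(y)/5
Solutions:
 g(y) = C1 + C2*exp(y*(15 - sqrt(385))/16) + C3*exp(y*(15 + sqrt(385))/16) - y^3/27 + 5*y^2/18 - 137*y/90


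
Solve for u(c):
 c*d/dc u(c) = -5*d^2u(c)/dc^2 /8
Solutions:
 u(c) = C1 + C2*erf(2*sqrt(5)*c/5)


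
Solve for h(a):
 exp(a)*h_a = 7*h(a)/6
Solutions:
 h(a) = C1*exp(-7*exp(-a)/6)


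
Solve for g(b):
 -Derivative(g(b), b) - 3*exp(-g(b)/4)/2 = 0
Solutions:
 g(b) = 4*log(C1 - 3*b/8)


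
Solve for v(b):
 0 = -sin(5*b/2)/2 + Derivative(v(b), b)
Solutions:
 v(b) = C1 - cos(5*b/2)/5


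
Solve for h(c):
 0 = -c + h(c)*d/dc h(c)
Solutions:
 h(c) = -sqrt(C1 + c^2)
 h(c) = sqrt(C1 + c^2)


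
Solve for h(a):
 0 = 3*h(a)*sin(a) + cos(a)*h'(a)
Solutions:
 h(a) = C1*cos(a)^3


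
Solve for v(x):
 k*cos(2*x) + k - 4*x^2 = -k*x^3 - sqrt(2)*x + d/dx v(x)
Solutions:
 v(x) = C1 + k*x^4/4 + k*(x + sin(x)*cos(x)) - 4*x^3/3 + sqrt(2)*x^2/2


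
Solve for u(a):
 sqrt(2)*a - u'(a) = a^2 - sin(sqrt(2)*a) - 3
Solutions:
 u(a) = C1 - a^3/3 + sqrt(2)*a^2/2 + 3*a - sqrt(2)*cos(sqrt(2)*a)/2


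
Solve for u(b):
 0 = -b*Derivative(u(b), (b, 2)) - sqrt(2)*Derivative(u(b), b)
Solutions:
 u(b) = C1 + C2*b^(1 - sqrt(2))


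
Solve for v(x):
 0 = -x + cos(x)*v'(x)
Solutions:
 v(x) = C1 + Integral(x/cos(x), x)


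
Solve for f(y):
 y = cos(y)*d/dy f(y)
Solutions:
 f(y) = C1 + Integral(y/cos(y), y)


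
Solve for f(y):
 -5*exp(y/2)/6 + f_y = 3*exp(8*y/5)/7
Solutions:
 f(y) = C1 + 15*exp(8*y/5)/56 + 5*exp(y/2)/3


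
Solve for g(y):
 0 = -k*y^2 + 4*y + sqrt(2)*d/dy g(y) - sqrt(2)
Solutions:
 g(y) = C1 + sqrt(2)*k*y^3/6 - sqrt(2)*y^2 + y


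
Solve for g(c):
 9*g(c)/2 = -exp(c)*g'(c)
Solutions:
 g(c) = C1*exp(9*exp(-c)/2)


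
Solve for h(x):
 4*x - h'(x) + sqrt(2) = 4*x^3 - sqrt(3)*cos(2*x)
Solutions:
 h(x) = C1 - x^4 + 2*x^2 + sqrt(2)*x + sqrt(3)*sin(2*x)/2


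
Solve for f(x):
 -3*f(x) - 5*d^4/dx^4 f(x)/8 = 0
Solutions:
 f(x) = (C1*sin(5^(3/4)*6^(1/4)*x/5) + C2*cos(5^(3/4)*6^(1/4)*x/5))*exp(-5^(3/4)*6^(1/4)*x/5) + (C3*sin(5^(3/4)*6^(1/4)*x/5) + C4*cos(5^(3/4)*6^(1/4)*x/5))*exp(5^(3/4)*6^(1/4)*x/5)


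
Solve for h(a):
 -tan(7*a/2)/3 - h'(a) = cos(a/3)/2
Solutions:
 h(a) = C1 + 2*log(cos(7*a/2))/21 - 3*sin(a/3)/2


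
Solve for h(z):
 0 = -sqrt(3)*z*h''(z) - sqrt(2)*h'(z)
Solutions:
 h(z) = C1 + C2*z^(1 - sqrt(6)/3)


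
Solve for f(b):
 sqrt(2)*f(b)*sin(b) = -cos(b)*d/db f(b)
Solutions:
 f(b) = C1*cos(b)^(sqrt(2))


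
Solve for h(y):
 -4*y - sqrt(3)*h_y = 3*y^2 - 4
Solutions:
 h(y) = C1 - sqrt(3)*y^3/3 - 2*sqrt(3)*y^2/3 + 4*sqrt(3)*y/3


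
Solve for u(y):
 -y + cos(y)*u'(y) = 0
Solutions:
 u(y) = C1 + Integral(y/cos(y), y)


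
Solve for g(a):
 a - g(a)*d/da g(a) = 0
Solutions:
 g(a) = -sqrt(C1 + a^2)
 g(a) = sqrt(C1 + a^2)


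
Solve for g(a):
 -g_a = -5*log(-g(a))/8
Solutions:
 -li(-g(a)) = C1 + 5*a/8


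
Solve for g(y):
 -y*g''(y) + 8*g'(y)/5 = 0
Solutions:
 g(y) = C1 + C2*y^(13/5)


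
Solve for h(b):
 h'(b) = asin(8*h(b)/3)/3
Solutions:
 Integral(1/asin(8*_y/3), (_y, h(b))) = C1 + b/3


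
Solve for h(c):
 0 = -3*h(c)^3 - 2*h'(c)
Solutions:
 h(c) = -sqrt(-1/(C1 - 3*c))
 h(c) = sqrt(-1/(C1 - 3*c))


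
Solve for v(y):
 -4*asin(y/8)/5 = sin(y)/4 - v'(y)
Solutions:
 v(y) = C1 + 4*y*asin(y/8)/5 + 4*sqrt(64 - y^2)/5 - cos(y)/4


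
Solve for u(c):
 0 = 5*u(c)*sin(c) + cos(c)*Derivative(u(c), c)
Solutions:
 u(c) = C1*cos(c)^5


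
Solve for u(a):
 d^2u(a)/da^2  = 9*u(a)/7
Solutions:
 u(a) = C1*exp(-3*sqrt(7)*a/7) + C2*exp(3*sqrt(7)*a/7)


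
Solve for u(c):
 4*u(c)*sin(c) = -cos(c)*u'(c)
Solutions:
 u(c) = C1*cos(c)^4


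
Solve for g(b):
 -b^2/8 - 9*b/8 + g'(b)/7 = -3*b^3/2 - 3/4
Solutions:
 g(b) = C1 - 21*b^4/8 + 7*b^3/24 + 63*b^2/16 - 21*b/4


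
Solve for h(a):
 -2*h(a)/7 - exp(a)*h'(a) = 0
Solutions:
 h(a) = C1*exp(2*exp(-a)/7)


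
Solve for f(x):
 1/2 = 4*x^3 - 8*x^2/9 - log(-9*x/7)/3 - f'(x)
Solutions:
 f(x) = C1 + x^4 - 8*x^3/27 - x*log(-x)/3 + x*(-log(3) - 1/6 + log(21)/3)


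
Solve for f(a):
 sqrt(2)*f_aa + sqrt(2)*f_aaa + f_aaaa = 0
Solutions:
 f(a) = C1 + C2*a + (C3*sin(sqrt(2)*a*sqrt(-1 + 2*sqrt(2))/2) + C4*cos(sqrt(2)*a*sqrt(-1 + 2*sqrt(2))/2))*exp(-sqrt(2)*a/2)


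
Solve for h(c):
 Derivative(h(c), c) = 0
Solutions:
 h(c) = C1


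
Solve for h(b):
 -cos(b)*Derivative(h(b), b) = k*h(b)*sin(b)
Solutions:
 h(b) = C1*exp(k*log(cos(b)))


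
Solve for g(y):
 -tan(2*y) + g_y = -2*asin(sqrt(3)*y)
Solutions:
 g(y) = C1 - 2*y*asin(sqrt(3)*y) - 2*sqrt(3)*sqrt(1 - 3*y^2)/3 - log(cos(2*y))/2


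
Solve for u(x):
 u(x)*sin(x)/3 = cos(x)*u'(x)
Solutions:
 u(x) = C1/cos(x)^(1/3)


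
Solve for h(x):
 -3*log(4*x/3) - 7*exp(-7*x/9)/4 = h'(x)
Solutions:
 h(x) = C1 - 3*x*log(x) + 3*x*(-2*log(2) + 1 + log(3)) + 9*exp(-7*x/9)/4


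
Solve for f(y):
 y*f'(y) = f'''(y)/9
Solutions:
 f(y) = C1 + Integral(C2*airyai(3^(2/3)*y) + C3*airybi(3^(2/3)*y), y)


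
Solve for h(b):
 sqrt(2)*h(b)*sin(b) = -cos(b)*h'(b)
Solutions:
 h(b) = C1*cos(b)^(sqrt(2))


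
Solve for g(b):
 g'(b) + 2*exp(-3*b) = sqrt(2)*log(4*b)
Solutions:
 g(b) = C1 + sqrt(2)*b*log(b) + sqrt(2)*b*(-1 + 2*log(2)) + 2*exp(-3*b)/3


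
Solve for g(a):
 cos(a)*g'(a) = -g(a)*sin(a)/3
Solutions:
 g(a) = C1*cos(a)^(1/3)


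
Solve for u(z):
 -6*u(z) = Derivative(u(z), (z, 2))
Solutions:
 u(z) = C1*sin(sqrt(6)*z) + C2*cos(sqrt(6)*z)


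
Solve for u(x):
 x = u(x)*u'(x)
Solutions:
 u(x) = -sqrt(C1 + x^2)
 u(x) = sqrt(C1 + x^2)


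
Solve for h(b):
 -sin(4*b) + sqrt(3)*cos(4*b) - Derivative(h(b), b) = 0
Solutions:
 h(b) = C1 + sqrt(3)*sin(4*b)/4 + cos(4*b)/4


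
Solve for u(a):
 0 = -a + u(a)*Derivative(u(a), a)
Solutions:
 u(a) = -sqrt(C1 + a^2)
 u(a) = sqrt(C1 + a^2)


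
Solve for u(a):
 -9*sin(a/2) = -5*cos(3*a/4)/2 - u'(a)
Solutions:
 u(a) = C1 - 10*sin(3*a/4)/3 - 18*cos(a/2)


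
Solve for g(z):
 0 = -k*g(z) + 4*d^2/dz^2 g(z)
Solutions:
 g(z) = C1*exp(-sqrt(k)*z/2) + C2*exp(sqrt(k)*z/2)


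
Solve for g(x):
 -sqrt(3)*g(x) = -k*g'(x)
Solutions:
 g(x) = C1*exp(sqrt(3)*x/k)


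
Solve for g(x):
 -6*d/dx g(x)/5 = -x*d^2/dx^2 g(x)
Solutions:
 g(x) = C1 + C2*x^(11/5)


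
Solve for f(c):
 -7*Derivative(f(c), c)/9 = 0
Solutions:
 f(c) = C1


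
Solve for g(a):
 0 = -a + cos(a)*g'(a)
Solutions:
 g(a) = C1 + Integral(a/cos(a), a)


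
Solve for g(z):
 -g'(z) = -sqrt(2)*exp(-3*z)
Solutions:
 g(z) = C1 - sqrt(2)*exp(-3*z)/3


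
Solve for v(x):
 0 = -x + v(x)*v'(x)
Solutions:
 v(x) = -sqrt(C1 + x^2)
 v(x) = sqrt(C1 + x^2)


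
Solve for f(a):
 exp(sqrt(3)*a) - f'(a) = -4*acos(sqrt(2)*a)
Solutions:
 f(a) = C1 + 4*a*acos(sqrt(2)*a) - 2*sqrt(2)*sqrt(1 - 2*a^2) + sqrt(3)*exp(sqrt(3)*a)/3


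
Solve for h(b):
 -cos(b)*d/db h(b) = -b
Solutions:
 h(b) = C1 + Integral(b/cos(b), b)


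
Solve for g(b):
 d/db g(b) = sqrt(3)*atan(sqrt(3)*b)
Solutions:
 g(b) = C1 + sqrt(3)*(b*atan(sqrt(3)*b) - sqrt(3)*log(3*b^2 + 1)/6)


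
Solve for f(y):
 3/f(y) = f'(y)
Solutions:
 f(y) = -sqrt(C1 + 6*y)
 f(y) = sqrt(C1 + 6*y)


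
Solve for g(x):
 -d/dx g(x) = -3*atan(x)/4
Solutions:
 g(x) = C1 + 3*x*atan(x)/4 - 3*log(x^2 + 1)/8


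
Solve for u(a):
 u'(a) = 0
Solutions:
 u(a) = C1


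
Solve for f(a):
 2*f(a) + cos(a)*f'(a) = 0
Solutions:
 f(a) = C1*(sin(a) - 1)/(sin(a) + 1)


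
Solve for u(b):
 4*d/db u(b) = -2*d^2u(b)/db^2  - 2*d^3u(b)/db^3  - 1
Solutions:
 u(b) = C1 - b/4 + (C2*sin(sqrt(7)*b/2) + C3*cos(sqrt(7)*b/2))*exp(-b/2)


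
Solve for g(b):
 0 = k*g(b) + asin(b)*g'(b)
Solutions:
 g(b) = C1*exp(-k*Integral(1/asin(b), b))


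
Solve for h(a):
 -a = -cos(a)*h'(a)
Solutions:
 h(a) = C1 + Integral(a/cos(a), a)


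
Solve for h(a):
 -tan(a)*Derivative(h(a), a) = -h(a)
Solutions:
 h(a) = C1*sin(a)


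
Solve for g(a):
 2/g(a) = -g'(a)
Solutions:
 g(a) = -sqrt(C1 - 4*a)
 g(a) = sqrt(C1 - 4*a)


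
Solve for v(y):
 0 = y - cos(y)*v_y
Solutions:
 v(y) = C1 + Integral(y/cos(y), y)


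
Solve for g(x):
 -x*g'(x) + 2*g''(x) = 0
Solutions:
 g(x) = C1 + C2*erfi(x/2)


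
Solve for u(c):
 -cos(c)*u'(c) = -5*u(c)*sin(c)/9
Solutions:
 u(c) = C1/cos(c)^(5/9)


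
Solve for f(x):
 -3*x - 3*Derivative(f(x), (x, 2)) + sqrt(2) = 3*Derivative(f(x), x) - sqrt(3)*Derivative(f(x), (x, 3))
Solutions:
 f(x) = C1 + C2*exp(x*(sqrt(3) + sqrt(3 + 4*sqrt(3)))/2) + C3*exp(x*(-sqrt(3 + 4*sqrt(3)) + sqrt(3))/2) - x^2/2 + sqrt(2)*x/3 + x


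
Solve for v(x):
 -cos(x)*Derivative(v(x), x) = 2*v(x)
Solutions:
 v(x) = C1*(sin(x) - 1)/(sin(x) + 1)


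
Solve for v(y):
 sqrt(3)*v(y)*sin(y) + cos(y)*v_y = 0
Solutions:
 v(y) = C1*cos(y)^(sqrt(3))


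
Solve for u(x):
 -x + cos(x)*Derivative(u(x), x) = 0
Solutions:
 u(x) = C1 + Integral(x/cos(x), x)


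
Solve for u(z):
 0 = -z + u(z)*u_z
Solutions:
 u(z) = -sqrt(C1 + z^2)
 u(z) = sqrt(C1 + z^2)


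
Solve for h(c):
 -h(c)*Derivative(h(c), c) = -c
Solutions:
 h(c) = -sqrt(C1 + c^2)
 h(c) = sqrt(C1 + c^2)


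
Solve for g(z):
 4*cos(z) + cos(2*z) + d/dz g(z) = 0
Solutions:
 g(z) = C1 - 4*sin(z) - sin(2*z)/2


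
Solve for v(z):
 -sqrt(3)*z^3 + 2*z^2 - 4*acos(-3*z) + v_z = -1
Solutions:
 v(z) = C1 + sqrt(3)*z^4/4 - 2*z^3/3 + 4*z*acos(-3*z) - z + 4*sqrt(1 - 9*z^2)/3


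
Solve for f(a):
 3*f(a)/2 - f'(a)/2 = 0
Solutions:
 f(a) = C1*exp(3*a)


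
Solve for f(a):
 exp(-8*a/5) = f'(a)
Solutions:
 f(a) = C1 - 5*exp(-8*a/5)/8


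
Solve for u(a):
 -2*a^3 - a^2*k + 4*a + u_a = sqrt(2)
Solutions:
 u(a) = C1 + a^4/2 + a^3*k/3 - 2*a^2 + sqrt(2)*a


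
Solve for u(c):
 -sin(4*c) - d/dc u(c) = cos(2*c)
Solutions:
 u(c) = C1 - sin(2*c)/2 + cos(4*c)/4


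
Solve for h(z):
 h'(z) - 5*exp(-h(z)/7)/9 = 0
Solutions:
 h(z) = 7*log(C1 + 5*z/63)


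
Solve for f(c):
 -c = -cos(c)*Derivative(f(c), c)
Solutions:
 f(c) = C1 + Integral(c/cos(c), c)


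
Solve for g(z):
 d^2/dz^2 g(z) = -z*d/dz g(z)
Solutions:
 g(z) = C1 + C2*erf(sqrt(2)*z/2)


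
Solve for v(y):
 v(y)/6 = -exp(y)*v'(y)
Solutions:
 v(y) = C1*exp(exp(-y)/6)


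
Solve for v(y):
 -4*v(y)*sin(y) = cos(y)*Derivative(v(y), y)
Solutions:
 v(y) = C1*cos(y)^4


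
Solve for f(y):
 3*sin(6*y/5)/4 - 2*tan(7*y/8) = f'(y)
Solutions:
 f(y) = C1 + 16*log(cos(7*y/8))/7 - 5*cos(6*y/5)/8


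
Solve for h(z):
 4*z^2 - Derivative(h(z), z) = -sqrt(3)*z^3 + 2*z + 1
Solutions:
 h(z) = C1 + sqrt(3)*z^4/4 + 4*z^3/3 - z^2 - z


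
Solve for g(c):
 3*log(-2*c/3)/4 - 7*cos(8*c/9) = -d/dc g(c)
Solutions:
 g(c) = C1 - 3*c*log(-c)/4 - 3*c*log(2)/4 + 3*c/4 + 3*c*log(3)/4 + 63*sin(8*c/9)/8


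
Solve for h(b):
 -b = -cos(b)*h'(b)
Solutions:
 h(b) = C1 + Integral(b/cos(b), b)


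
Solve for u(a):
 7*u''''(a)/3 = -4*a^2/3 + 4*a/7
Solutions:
 u(a) = C1 + C2*a + C3*a^2 + C4*a^3 - a^6/630 + a^5/490


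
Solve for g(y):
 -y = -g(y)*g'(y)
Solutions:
 g(y) = -sqrt(C1 + y^2)
 g(y) = sqrt(C1 + y^2)


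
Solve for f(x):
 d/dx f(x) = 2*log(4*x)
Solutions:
 f(x) = C1 + 2*x*log(x) - 2*x + x*log(16)


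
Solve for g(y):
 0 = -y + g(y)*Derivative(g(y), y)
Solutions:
 g(y) = -sqrt(C1 + y^2)
 g(y) = sqrt(C1 + y^2)


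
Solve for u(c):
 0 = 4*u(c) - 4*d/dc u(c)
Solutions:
 u(c) = C1*exp(c)


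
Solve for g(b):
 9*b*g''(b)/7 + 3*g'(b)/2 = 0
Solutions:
 g(b) = C1 + C2/b^(1/6)


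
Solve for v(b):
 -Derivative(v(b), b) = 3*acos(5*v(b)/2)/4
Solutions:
 Integral(1/acos(5*_y/2), (_y, v(b))) = C1 - 3*b/4


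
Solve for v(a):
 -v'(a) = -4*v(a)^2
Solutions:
 v(a) = -1/(C1 + 4*a)


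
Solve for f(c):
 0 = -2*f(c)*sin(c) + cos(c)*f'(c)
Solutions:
 f(c) = C1/cos(c)^2


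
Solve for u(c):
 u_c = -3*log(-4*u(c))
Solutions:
 Integral(1/(log(-_y) + 2*log(2)), (_y, u(c)))/3 = C1 - c


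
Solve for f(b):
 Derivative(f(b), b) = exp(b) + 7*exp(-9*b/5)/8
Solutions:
 f(b) = C1 + exp(b) - 35*exp(-9*b/5)/72


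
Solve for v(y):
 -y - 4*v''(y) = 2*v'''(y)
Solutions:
 v(y) = C1 + C2*y + C3*exp(-2*y) - y^3/24 + y^2/16


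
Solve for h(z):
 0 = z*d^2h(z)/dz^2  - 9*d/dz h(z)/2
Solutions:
 h(z) = C1 + C2*z^(11/2)


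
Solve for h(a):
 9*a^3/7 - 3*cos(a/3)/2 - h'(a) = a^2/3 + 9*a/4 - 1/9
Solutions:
 h(a) = C1 + 9*a^4/28 - a^3/9 - 9*a^2/8 + a/9 - 9*sin(a/3)/2


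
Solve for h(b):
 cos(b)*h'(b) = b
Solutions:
 h(b) = C1 + Integral(b/cos(b), b)


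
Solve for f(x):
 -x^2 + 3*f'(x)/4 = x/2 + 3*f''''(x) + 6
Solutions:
 f(x) = C1 + C4*exp(2^(1/3)*x/2) + 4*x^3/9 + x^2/3 + 8*x + (C2*sin(2^(1/3)*sqrt(3)*x/4) + C3*cos(2^(1/3)*sqrt(3)*x/4))*exp(-2^(1/3)*x/4)


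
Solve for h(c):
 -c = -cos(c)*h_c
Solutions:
 h(c) = C1 + Integral(c/cos(c), c)


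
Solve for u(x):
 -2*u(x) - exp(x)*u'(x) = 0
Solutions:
 u(x) = C1*exp(2*exp(-x))


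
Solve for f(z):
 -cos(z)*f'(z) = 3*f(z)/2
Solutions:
 f(z) = C1*(sin(z) - 1)^(3/4)/(sin(z) + 1)^(3/4)


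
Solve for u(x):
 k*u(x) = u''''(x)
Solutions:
 u(x) = C1*exp(-k^(1/4)*x) + C2*exp(k^(1/4)*x) + C3*exp(-I*k^(1/4)*x) + C4*exp(I*k^(1/4)*x)


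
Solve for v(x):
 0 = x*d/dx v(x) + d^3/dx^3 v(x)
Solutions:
 v(x) = C1 + Integral(C2*airyai(-x) + C3*airybi(-x), x)


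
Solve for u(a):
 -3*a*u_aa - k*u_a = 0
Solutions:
 u(a) = C1 + a^(1 - re(k)/3)*(C2*sin(log(a)*Abs(im(k))/3) + C3*cos(log(a)*im(k)/3))


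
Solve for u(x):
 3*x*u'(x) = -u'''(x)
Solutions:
 u(x) = C1 + Integral(C2*airyai(-3^(1/3)*x) + C3*airybi(-3^(1/3)*x), x)


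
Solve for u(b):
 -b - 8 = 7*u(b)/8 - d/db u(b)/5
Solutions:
 u(b) = C1*exp(35*b/8) - 8*b/7 - 2304/245


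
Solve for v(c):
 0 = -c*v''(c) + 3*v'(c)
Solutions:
 v(c) = C1 + C2*c^4


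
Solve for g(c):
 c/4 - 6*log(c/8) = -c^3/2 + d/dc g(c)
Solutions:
 g(c) = C1 + c^4/8 + c^2/8 - 6*c*log(c) + 6*c + 18*c*log(2)


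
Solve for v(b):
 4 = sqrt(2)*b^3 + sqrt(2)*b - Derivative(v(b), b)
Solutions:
 v(b) = C1 + sqrt(2)*b^4/4 + sqrt(2)*b^2/2 - 4*b


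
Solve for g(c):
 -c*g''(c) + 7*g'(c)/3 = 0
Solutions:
 g(c) = C1 + C2*c^(10/3)


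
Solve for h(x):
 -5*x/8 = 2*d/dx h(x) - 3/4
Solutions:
 h(x) = C1 - 5*x^2/32 + 3*x/8


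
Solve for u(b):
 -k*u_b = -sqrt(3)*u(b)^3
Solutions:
 u(b) = -sqrt(2)*sqrt(-k/(C1*k + sqrt(3)*b))/2
 u(b) = sqrt(2)*sqrt(-k/(C1*k + sqrt(3)*b))/2


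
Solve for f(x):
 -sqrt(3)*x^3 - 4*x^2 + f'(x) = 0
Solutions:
 f(x) = C1 + sqrt(3)*x^4/4 + 4*x^3/3


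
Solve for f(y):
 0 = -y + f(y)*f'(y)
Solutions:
 f(y) = -sqrt(C1 + y^2)
 f(y) = sqrt(C1 + y^2)


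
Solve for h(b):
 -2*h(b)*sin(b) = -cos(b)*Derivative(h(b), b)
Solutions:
 h(b) = C1/cos(b)^2


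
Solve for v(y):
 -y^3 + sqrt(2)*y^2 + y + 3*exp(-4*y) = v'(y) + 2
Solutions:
 v(y) = C1 - y^4/4 + sqrt(2)*y^3/3 + y^2/2 - 2*y - 3*exp(-4*y)/4


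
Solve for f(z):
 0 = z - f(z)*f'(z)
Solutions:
 f(z) = -sqrt(C1 + z^2)
 f(z) = sqrt(C1 + z^2)


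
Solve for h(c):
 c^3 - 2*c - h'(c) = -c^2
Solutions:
 h(c) = C1 + c^4/4 + c^3/3 - c^2


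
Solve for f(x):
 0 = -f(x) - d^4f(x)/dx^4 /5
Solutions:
 f(x) = (C1*sin(sqrt(2)*5^(1/4)*x/2) + C2*cos(sqrt(2)*5^(1/4)*x/2))*exp(-sqrt(2)*5^(1/4)*x/2) + (C3*sin(sqrt(2)*5^(1/4)*x/2) + C4*cos(sqrt(2)*5^(1/4)*x/2))*exp(sqrt(2)*5^(1/4)*x/2)


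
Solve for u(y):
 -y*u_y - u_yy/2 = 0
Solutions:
 u(y) = C1 + C2*erf(y)


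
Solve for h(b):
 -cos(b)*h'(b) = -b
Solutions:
 h(b) = C1 + Integral(b/cos(b), b)


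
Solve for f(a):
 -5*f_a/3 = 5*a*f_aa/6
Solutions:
 f(a) = C1 + C2/a


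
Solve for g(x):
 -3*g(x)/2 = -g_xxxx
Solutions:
 g(x) = C1*exp(-2^(3/4)*3^(1/4)*x/2) + C2*exp(2^(3/4)*3^(1/4)*x/2) + C3*sin(2^(3/4)*3^(1/4)*x/2) + C4*cos(2^(3/4)*3^(1/4)*x/2)


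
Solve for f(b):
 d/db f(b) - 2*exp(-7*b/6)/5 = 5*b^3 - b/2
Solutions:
 f(b) = C1 + 5*b^4/4 - b^2/4 - 12*exp(-7*b/6)/35


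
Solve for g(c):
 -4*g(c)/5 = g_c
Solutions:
 g(c) = C1*exp(-4*c/5)


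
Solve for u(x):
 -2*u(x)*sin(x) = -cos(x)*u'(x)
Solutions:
 u(x) = C1/cos(x)^2


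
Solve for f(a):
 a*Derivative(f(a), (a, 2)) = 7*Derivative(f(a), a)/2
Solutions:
 f(a) = C1 + C2*a^(9/2)


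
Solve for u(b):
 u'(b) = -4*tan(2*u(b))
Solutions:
 u(b) = -asin(C1*exp(-8*b))/2 + pi/2
 u(b) = asin(C1*exp(-8*b))/2


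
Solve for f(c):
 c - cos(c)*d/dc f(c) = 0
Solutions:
 f(c) = C1 + Integral(c/cos(c), c)


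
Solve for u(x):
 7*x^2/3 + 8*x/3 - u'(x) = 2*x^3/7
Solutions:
 u(x) = C1 - x^4/14 + 7*x^3/9 + 4*x^2/3


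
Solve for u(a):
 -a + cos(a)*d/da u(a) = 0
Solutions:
 u(a) = C1 + Integral(a/cos(a), a)


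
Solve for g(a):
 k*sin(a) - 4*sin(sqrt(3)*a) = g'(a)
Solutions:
 g(a) = C1 - k*cos(a) + 4*sqrt(3)*cos(sqrt(3)*a)/3


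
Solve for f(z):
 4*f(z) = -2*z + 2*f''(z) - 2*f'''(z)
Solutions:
 f(z) = C3*exp(-z) - z/2 + (C1*sin(z) + C2*cos(z))*exp(z)


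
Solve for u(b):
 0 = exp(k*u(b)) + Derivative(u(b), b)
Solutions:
 u(b) = Piecewise((log(1/(C1*k + b*k))/k, Ne(k, 0)), (nan, True))
 u(b) = Piecewise((C1 - b, Eq(k, 0)), (nan, True))


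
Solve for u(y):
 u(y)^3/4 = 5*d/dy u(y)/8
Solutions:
 u(y) = -sqrt(10)*sqrt(-1/(C1 + 2*y))/2
 u(y) = sqrt(10)*sqrt(-1/(C1 + 2*y))/2


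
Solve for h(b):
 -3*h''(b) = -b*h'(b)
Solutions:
 h(b) = C1 + C2*erfi(sqrt(6)*b/6)


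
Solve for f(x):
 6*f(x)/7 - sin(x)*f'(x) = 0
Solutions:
 f(x) = C1*(cos(x) - 1)^(3/7)/(cos(x) + 1)^(3/7)


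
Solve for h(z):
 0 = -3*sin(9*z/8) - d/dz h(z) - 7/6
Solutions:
 h(z) = C1 - 7*z/6 + 8*cos(9*z/8)/3


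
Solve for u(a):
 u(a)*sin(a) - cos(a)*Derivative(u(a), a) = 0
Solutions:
 u(a) = C1/cos(a)


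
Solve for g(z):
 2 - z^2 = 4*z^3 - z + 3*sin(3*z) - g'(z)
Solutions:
 g(z) = C1 + z^4 + z^3/3 - z^2/2 - 2*z - cos(3*z)


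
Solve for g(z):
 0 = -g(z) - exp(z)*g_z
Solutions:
 g(z) = C1*exp(exp(-z))


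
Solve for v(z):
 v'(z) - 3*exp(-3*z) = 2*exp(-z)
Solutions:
 v(z) = C1 - 2*exp(-z) - exp(-3*z)


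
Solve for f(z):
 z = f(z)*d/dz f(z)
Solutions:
 f(z) = -sqrt(C1 + z^2)
 f(z) = sqrt(C1 + z^2)


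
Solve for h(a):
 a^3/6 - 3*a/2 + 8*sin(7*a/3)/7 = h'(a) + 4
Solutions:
 h(a) = C1 + a^4/24 - 3*a^2/4 - 4*a - 24*cos(7*a/3)/49


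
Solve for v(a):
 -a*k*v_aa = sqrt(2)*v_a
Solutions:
 v(a) = C1 + a^(((re(k) - sqrt(2))*re(k) + im(k)^2)/(re(k)^2 + im(k)^2))*(C2*sin(sqrt(2)*log(a)*Abs(im(k))/(re(k)^2 + im(k)^2)) + C3*cos(sqrt(2)*log(a)*im(k)/(re(k)^2 + im(k)^2)))


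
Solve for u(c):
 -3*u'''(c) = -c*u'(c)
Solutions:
 u(c) = C1 + Integral(C2*airyai(3^(2/3)*c/3) + C3*airybi(3^(2/3)*c/3), c)


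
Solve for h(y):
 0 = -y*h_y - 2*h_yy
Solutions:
 h(y) = C1 + C2*erf(y/2)


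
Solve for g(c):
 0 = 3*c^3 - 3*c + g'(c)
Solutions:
 g(c) = C1 - 3*c^4/4 + 3*c^2/2


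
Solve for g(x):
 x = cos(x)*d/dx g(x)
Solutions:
 g(x) = C1 + Integral(x/cos(x), x)


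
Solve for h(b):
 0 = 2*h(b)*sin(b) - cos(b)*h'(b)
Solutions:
 h(b) = C1/cos(b)^2


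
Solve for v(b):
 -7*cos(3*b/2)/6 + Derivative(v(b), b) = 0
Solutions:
 v(b) = C1 + 7*sin(3*b/2)/9


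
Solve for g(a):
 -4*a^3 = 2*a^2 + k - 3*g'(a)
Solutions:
 g(a) = C1 + a^4/3 + 2*a^3/9 + a*k/3


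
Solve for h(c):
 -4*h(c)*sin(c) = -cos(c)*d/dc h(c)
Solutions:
 h(c) = C1/cos(c)^4


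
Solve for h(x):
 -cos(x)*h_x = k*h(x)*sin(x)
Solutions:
 h(x) = C1*exp(k*log(cos(x)))


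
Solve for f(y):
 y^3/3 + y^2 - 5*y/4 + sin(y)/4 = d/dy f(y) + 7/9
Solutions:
 f(y) = C1 + y^4/12 + y^3/3 - 5*y^2/8 - 7*y/9 - cos(y)/4


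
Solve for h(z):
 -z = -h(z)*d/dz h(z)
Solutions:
 h(z) = -sqrt(C1 + z^2)
 h(z) = sqrt(C1 + z^2)


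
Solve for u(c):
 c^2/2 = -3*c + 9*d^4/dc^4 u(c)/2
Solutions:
 u(c) = C1 + C2*c + C3*c^2 + C4*c^3 + c^6/3240 + c^5/180


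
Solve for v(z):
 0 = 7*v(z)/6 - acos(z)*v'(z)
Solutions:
 v(z) = C1*exp(7*Integral(1/acos(z), z)/6)
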